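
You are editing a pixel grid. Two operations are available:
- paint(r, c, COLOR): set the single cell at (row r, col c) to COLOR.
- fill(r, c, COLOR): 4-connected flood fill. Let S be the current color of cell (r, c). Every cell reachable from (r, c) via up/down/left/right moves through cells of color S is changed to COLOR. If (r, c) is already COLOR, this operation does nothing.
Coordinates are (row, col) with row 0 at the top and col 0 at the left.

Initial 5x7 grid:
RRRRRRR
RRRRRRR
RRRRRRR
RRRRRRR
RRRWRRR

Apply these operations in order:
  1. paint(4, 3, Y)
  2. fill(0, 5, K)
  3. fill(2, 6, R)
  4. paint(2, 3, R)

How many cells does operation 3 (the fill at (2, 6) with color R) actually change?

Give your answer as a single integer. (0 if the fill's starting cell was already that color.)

Answer: 34

Derivation:
After op 1 paint(4,3,Y):
RRRRRRR
RRRRRRR
RRRRRRR
RRRRRRR
RRRYRRR
After op 2 fill(0,5,K) [34 cells changed]:
KKKKKKK
KKKKKKK
KKKKKKK
KKKKKKK
KKKYKKK
After op 3 fill(2,6,R) [34 cells changed]:
RRRRRRR
RRRRRRR
RRRRRRR
RRRRRRR
RRRYRRR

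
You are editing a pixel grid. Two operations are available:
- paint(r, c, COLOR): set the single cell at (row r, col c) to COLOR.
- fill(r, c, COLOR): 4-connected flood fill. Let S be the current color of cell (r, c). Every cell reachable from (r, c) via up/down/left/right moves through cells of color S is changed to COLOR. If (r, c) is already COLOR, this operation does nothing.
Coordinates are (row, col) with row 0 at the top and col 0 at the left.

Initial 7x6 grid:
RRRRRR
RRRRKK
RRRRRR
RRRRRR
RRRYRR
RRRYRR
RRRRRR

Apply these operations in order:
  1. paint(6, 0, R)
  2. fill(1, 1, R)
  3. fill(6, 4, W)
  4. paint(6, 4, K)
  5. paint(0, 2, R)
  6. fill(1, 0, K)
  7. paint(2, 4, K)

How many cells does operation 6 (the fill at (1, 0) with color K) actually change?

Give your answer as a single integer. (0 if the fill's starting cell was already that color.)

After op 1 paint(6,0,R):
RRRRRR
RRRRKK
RRRRRR
RRRRRR
RRRYRR
RRRYRR
RRRRRR
After op 2 fill(1,1,R) [0 cells changed]:
RRRRRR
RRRRKK
RRRRRR
RRRRRR
RRRYRR
RRRYRR
RRRRRR
After op 3 fill(6,4,W) [38 cells changed]:
WWWWWW
WWWWKK
WWWWWW
WWWWWW
WWWYWW
WWWYWW
WWWWWW
After op 4 paint(6,4,K):
WWWWWW
WWWWKK
WWWWWW
WWWWWW
WWWYWW
WWWYWW
WWWWKW
After op 5 paint(0,2,R):
WWRWWW
WWWWKK
WWWWWW
WWWWWW
WWWYWW
WWWYWW
WWWWKW
After op 6 fill(1,0,K) [36 cells changed]:
KKRKKK
KKKKKK
KKKKKK
KKKKKK
KKKYKK
KKKYKK
KKKKKK

Answer: 36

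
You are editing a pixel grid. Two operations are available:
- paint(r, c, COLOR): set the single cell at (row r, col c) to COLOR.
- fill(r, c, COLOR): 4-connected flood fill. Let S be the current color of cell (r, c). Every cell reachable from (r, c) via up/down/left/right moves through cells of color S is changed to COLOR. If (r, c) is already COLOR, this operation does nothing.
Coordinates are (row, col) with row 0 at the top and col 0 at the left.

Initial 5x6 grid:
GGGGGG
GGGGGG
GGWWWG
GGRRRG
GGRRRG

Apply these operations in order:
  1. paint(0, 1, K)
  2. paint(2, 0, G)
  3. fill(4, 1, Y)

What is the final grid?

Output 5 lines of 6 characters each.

After op 1 paint(0,1,K):
GKGGGG
GGGGGG
GGWWWG
GGRRRG
GGRRRG
After op 2 paint(2,0,G):
GKGGGG
GGGGGG
GGWWWG
GGRRRG
GGRRRG
After op 3 fill(4,1,Y) [20 cells changed]:
YKYYYY
YYYYYY
YYWWWY
YYRRRY
YYRRRY

Answer: YKYYYY
YYYYYY
YYWWWY
YYRRRY
YYRRRY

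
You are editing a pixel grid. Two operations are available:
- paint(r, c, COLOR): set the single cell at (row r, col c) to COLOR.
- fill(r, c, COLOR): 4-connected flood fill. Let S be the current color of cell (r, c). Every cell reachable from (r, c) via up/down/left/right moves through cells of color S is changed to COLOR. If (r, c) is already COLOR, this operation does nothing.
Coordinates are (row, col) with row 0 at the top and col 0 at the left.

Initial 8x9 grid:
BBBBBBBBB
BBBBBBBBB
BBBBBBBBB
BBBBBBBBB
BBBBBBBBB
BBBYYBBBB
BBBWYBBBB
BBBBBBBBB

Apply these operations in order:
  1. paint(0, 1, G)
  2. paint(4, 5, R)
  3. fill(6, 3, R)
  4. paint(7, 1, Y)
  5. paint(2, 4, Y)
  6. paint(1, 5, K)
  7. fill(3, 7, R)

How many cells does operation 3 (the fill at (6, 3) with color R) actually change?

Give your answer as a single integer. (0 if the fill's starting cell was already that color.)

Answer: 1

Derivation:
After op 1 paint(0,1,G):
BGBBBBBBB
BBBBBBBBB
BBBBBBBBB
BBBBBBBBB
BBBBBBBBB
BBBYYBBBB
BBBWYBBBB
BBBBBBBBB
After op 2 paint(4,5,R):
BGBBBBBBB
BBBBBBBBB
BBBBBBBBB
BBBBBBBBB
BBBBBRBBB
BBBYYBBBB
BBBWYBBBB
BBBBBBBBB
After op 3 fill(6,3,R) [1 cells changed]:
BGBBBBBBB
BBBBBBBBB
BBBBBBBBB
BBBBBBBBB
BBBBBRBBB
BBBYYBBBB
BBBRYBBBB
BBBBBBBBB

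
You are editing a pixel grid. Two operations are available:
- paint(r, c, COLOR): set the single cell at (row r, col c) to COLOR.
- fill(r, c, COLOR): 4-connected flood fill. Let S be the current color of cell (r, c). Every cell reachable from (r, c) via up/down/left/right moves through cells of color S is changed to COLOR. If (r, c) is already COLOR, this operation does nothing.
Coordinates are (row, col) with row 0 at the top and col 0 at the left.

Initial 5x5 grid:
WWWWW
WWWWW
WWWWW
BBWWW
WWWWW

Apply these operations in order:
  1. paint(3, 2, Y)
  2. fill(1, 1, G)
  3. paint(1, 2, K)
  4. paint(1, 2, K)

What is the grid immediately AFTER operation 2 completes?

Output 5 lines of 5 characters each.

After op 1 paint(3,2,Y):
WWWWW
WWWWW
WWWWW
BBYWW
WWWWW
After op 2 fill(1,1,G) [22 cells changed]:
GGGGG
GGGGG
GGGGG
BBYGG
GGGGG

Answer: GGGGG
GGGGG
GGGGG
BBYGG
GGGGG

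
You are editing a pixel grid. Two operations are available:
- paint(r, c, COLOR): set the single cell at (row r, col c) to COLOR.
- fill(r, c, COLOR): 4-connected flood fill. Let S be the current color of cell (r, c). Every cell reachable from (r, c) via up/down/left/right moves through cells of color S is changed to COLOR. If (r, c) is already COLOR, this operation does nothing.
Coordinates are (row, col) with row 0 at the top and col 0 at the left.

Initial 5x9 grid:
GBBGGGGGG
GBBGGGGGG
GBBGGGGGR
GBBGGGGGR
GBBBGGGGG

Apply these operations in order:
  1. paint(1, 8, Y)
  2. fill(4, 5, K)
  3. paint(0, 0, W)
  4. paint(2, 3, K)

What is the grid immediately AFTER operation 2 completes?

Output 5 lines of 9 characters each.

Answer: GBBKKKKKK
GBBKKKKKY
GBBKKKKKR
GBBKKKKKR
GBBBKKKKK

Derivation:
After op 1 paint(1,8,Y):
GBBGGGGGG
GBBGGGGGY
GBBGGGGGR
GBBGGGGGR
GBBBGGGGG
After op 2 fill(4,5,K) [26 cells changed]:
GBBKKKKKK
GBBKKKKKY
GBBKKKKKR
GBBKKKKKR
GBBBKKKKK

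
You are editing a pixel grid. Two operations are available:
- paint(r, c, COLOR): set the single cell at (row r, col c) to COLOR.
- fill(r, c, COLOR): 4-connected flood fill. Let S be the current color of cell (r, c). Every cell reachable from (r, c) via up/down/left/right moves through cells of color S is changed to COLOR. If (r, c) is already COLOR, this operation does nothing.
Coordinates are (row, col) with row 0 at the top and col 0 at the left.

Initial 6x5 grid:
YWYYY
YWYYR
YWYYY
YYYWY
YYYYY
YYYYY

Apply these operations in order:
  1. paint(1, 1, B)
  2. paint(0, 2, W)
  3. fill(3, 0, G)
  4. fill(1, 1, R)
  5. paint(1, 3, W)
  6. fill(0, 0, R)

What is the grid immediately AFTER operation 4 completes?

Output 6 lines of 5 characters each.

Answer: GWWGG
GRGGR
GWGGG
GGGWG
GGGGG
GGGGG

Derivation:
After op 1 paint(1,1,B):
YWYYY
YBYYR
YWYYY
YYYWY
YYYYY
YYYYY
After op 2 paint(0,2,W):
YWWYY
YBYYR
YWYYY
YYYWY
YYYYY
YYYYY
After op 3 fill(3,0,G) [24 cells changed]:
GWWGG
GBGGR
GWGGG
GGGWG
GGGGG
GGGGG
After op 4 fill(1,1,R) [1 cells changed]:
GWWGG
GRGGR
GWGGG
GGGWG
GGGGG
GGGGG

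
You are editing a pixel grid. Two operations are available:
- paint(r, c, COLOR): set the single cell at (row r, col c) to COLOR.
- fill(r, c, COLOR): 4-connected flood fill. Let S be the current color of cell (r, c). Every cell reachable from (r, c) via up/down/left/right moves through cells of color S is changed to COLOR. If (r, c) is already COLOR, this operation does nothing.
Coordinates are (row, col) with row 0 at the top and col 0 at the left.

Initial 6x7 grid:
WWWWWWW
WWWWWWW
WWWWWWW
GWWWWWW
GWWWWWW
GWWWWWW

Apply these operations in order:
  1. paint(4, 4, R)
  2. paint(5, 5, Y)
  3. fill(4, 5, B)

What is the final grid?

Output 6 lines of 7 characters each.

After op 1 paint(4,4,R):
WWWWWWW
WWWWWWW
WWWWWWW
GWWWWWW
GWWWRWW
GWWWWWW
After op 2 paint(5,5,Y):
WWWWWWW
WWWWWWW
WWWWWWW
GWWWWWW
GWWWRWW
GWWWWYW
After op 3 fill(4,5,B) [37 cells changed]:
BBBBBBB
BBBBBBB
BBBBBBB
GBBBBBB
GBBBRBB
GBBBBYB

Answer: BBBBBBB
BBBBBBB
BBBBBBB
GBBBBBB
GBBBRBB
GBBBBYB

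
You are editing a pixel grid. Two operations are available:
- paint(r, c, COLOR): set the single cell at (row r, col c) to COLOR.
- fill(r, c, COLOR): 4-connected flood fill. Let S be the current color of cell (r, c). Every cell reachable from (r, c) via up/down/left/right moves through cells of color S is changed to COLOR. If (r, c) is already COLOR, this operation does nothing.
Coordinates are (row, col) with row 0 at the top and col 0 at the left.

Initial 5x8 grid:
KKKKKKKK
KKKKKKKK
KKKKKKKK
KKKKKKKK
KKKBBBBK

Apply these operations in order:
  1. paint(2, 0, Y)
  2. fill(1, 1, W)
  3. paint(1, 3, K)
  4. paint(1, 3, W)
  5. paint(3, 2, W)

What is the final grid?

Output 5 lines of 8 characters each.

Answer: WWWWWWWW
WWWWWWWW
YWWWWWWW
WWWWWWWW
WWWBBBBW

Derivation:
After op 1 paint(2,0,Y):
KKKKKKKK
KKKKKKKK
YKKKKKKK
KKKKKKKK
KKKBBBBK
After op 2 fill(1,1,W) [35 cells changed]:
WWWWWWWW
WWWWWWWW
YWWWWWWW
WWWWWWWW
WWWBBBBW
After op 3 paint(1,3,K):
WWWWWWWW
WWWKWWWW
YWWWWWWW
WWWWWWWW
WWWBBBBW
After op 4 paint(1,3,W):
WWWWWWWW
WWWWWWWW
YWWWWWWW
WWWWWWWW
WWWBBBBW
After op 5 paint(3,2,W):
WWWWWWWW
WWWWWWWW
YWWWWWWW
WWWWWWWW
WWWBBBBW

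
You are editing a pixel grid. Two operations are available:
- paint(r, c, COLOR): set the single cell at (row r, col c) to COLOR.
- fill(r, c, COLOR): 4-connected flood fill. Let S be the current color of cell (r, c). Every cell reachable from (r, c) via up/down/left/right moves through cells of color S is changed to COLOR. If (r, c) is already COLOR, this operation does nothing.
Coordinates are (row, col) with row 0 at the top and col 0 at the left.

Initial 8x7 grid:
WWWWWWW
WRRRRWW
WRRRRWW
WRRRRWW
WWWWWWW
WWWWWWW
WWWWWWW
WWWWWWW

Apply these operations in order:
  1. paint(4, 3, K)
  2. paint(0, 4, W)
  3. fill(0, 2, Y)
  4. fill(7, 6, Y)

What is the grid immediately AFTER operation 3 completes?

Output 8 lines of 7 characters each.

After op 1 paint(4,3,K):
WWWWWWW
WRRRRWW
WRRRRWW
WRRRRWW
WWWKWWW
WWWWWWW
WWWWWWW
WWWWWWW
After op 2 paint(0,4,W):
WWWWWWW
WRRRRWW
WRRRRWW
WRRRRWW
WWWKWWW
WWWWWWW
WWWWWWW
WWWWWWW
After op 3 fill(0,2,Y) [43 cells changed]:
YYYYYYY
YRRRRYY
YRRRRYY
YRRRRYY
YYYKYYY
YYYYYYY
YYYYYYY
YYYYYYY

Answer: YYYYYYY
YRRRRYY
YRRRRYY
YRRRRYY
YYYKYYY
YYYYYYY
YYYYYYY
YYYYYYY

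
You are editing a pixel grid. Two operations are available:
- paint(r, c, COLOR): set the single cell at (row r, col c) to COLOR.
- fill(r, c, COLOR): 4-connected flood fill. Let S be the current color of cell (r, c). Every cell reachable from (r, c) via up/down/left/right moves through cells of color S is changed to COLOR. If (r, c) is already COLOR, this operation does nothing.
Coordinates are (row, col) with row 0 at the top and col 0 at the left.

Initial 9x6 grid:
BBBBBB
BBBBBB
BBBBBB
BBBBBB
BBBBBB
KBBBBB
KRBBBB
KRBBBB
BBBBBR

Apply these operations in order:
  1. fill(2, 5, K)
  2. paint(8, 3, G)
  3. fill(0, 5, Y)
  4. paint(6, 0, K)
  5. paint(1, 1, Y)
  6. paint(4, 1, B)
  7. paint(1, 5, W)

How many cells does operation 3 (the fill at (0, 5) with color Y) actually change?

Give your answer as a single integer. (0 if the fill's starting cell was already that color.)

Answer: 50

Derivation:
After op 1 fill(2,5,K) [48 cells changed]:
KKKKKK
KKKKKK
KKKKKK
KKKKKK
KKKKKK
KKKKKK
KRKKKK
KRKKKK
KKKKKR
After op 2 paint(8,3,G):
KKKKKK
KKKKKK
KKKKKK
KKKKKK
KKKKKK
KKKKKK
KRKKKK
KRKKKK
KKKGKR
After op 3 fill(0,5,Y) [50 cells changed]:
YYYYYY
YYYYYY
YYYYYY
YYYYYY
YYYYYY
YYYYYY
YRYYYY
YRYYYY
YYYGYR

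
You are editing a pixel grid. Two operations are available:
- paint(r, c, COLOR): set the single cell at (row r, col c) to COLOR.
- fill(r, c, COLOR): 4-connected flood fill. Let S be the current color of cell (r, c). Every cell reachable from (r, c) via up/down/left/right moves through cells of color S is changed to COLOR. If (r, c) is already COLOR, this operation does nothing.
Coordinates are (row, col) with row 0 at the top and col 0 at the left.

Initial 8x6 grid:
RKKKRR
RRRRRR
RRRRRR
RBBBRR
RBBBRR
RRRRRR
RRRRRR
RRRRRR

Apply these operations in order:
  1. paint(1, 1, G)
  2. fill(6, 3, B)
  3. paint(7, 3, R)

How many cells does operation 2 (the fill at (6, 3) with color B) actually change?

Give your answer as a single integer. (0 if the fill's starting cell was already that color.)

Answer: 38

Derivation:
After op 1 paint(1,1,G):
RKKKRR
RGRRRR
RRRRRR
RBBBRR
RBBBRR
RRRRRR
RRRRRR
RRRRRR
After op 2 fill(6,3,B) [38 cells changed]:
BKKKBB
BGBBBB
BBBBBB
BBBBBB
BBBBBB
BBBBBB
BBBBBB
BBBBBB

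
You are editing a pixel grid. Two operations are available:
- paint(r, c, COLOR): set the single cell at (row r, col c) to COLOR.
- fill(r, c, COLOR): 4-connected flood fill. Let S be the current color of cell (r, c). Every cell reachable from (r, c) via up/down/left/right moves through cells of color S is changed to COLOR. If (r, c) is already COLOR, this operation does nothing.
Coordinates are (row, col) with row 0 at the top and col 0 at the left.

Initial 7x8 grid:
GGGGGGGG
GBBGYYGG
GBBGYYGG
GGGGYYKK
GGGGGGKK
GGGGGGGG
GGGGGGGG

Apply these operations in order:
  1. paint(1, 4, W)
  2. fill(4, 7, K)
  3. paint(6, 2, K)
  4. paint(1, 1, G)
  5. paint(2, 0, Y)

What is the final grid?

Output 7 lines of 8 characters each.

Answer: GGGGGGGG
GGBGWYGG
YBBGYYGG
GGGGYYKK
GGGGGGKK
GGGGGGGG
GGKGGGGG

Derivation:
After op 1 paint(1,4,W):
GGGGGGGG
GBBGWYGG
GBBGYYGG
GGGGYYKK
GGGGGGKK
GGGGGGGG
GGGGGGGG
After op 2 fill(4,7,K) [0 cells changed]:
GGGGGGGG
GBBGWYGG
GBBGYYGG
GGGGYYKK
GGGGGGKK
GGGGGGGG
GGGGGGGG
After op 3 paint(6,2,K):
GGGGGGGG
GBBGWYGG
GBBGYYGG
GGGGYYKK
GGGGGGKK
GGGGGGGG
GGKGGGGG
After op 4 paint(1,1,G):
GGGGGGGG
GGBGWYGG
GBBGYYGG
GGGGYYKK
GGGGGGKK
GGGGGGGG
GGKGGGGG
After op 5 paint(2,0,Y):
GGGGGGGG
GGBGWYGG
YBBGYYGG
GGGGYYKK
GGGGGGKK
GGGGGGGG
GGKGGGGG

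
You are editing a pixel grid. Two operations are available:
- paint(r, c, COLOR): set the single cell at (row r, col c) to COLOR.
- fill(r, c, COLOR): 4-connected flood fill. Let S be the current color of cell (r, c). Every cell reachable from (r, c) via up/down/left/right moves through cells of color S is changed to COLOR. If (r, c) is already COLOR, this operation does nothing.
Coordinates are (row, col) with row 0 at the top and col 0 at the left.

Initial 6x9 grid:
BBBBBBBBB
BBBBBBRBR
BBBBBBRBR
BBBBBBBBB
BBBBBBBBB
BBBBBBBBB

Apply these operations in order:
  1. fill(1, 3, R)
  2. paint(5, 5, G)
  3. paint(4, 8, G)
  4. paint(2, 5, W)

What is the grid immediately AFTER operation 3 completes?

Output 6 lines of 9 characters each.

Answer: RRRRRRRRR
RRRRRRRRR
RRRRRRRRR
RRRRRRRRR
RRRRRRRRG
RRRRRGRRR

Derivation:
After op 1 fill(1,3,R) [50 cells changed]:
RRRRRRRRR
RRRRRRRRR
RRRRRRRRR
RRRRRRRRR
RRRRRRRRR
RRRRRRRRR
After op 2 paint(5,5,G):
RRRRRRRRR
RRRRRRRRR
RRRRRRRRR
RRRRRRRRR
RRRRRRRRR
RRRRRGRRR
After op 3 paint(4,8,G):
RRRRRRRRR
RRRRRRRRR
RRRRRRRRR
RRRRRRRRR
RRRRRRRRG
RRRRRGRRR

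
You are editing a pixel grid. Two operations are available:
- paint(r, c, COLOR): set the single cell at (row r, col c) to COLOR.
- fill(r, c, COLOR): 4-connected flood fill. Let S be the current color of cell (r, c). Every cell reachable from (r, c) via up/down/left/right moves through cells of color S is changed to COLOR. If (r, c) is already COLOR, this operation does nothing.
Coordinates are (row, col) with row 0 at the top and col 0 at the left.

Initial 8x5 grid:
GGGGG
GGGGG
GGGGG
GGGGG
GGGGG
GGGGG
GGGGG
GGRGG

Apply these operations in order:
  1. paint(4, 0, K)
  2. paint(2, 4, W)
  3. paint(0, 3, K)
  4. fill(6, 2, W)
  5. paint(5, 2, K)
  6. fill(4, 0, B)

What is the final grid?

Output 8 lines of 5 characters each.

Answer: WWWKW
WWWWW
WWWWW
WWWWW
BWWWW
WWKWW
WWWWW
WWRWW

Derivation:
After op 1 paint(4,0,K):
GGGGG
GGGGG
GGGGG
GGGGG
KGGGG
GGGGG
GGGGG
GGRGG
After op 2 paint(2,4,W):
GGGGG
GGGGG
GGGGW
GGGGG
KGGGG
GGGGG
GGGGG
GGRGG
After op 3 paint(0,3,K):
GGGKG
GGGGG
GGGGW
GGGGG
KGGGG
GGGGG
GGGGG
GGRGG
After op 4 fill(6,2,W) [36 cells changed]:
WWWKW
WWWWW
WWWWW
WWWWW
KWWWW
WWWWW
WWWWW
WWRWW
After op 5 paint(5,2,K):
WWWKW
WWWWW
WWWWW
WWWWW
KWWWW
WWKWW
WWWWW
WWRWW
After op 6 fill(4,0,B) [1 cells changed]:
WWWKW
WWWWW
WWWWW
WWWWW
BWWWW
WWKWW
WWWWW
WWRWW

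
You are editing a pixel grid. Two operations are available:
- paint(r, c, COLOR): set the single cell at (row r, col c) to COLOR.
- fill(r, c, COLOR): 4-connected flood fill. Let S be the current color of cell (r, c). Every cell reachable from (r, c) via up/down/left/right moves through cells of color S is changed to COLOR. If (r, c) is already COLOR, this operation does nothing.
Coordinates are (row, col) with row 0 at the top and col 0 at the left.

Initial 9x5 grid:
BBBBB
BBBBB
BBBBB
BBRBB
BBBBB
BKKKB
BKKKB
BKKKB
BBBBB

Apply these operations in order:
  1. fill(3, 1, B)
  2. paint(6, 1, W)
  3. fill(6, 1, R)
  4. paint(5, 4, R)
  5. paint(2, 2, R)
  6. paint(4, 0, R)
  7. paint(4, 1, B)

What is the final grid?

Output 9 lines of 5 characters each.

After op 1 fill(3,1,B) [0 cells changed]:
BBBBB
BBBBB
BBBBB
BBRBB
BBBBB
BKKKB
BKKKB
BKKKB
BBBBB
After op 2 paint(6,1,W):
BBBBB
BBBBB
BBBBB
BBRBB
BBBBB
BKKKB
BWKKB
BKKKB
BBBBB
After op 3 fill(6,1,R) [1 cells changed]:
BBBBB
BBBBB
BBBBB
BBRBB
BBBBB
BKKKB
BRKKB
BKKKB
BBBBB
After op 4 paint(5,4,R):
BBBBB
BBBBB
BBBBB
BBRBB
BBBBB
BKKKR
BRKKB
BKKKB
BBBBB
After op 5 paint(2,2,R):
BBBBB
BBBBB
BBRBB
BBRBB
BBBBB
BKKKR
BRKKB
BKKKB
BBBBB
After op 6 paint(4,0,R):
BBBBB
BBBBB
BBRBB
BBRBB
RBBBB
BKKKR
BRKKB
BKKKB
BBBBB
After op 7 paint(4,1,B):
BBBBB
BBBBB
BBRBB
BBRBB
RBBBB
BKKKR
BRKKB
BKKKB
BBBBB

Answer: BBBBB
BBBBB
BBRBB
BBRBB
RBBBB
BKKKR
BRKKB
BKKKB
BBBBB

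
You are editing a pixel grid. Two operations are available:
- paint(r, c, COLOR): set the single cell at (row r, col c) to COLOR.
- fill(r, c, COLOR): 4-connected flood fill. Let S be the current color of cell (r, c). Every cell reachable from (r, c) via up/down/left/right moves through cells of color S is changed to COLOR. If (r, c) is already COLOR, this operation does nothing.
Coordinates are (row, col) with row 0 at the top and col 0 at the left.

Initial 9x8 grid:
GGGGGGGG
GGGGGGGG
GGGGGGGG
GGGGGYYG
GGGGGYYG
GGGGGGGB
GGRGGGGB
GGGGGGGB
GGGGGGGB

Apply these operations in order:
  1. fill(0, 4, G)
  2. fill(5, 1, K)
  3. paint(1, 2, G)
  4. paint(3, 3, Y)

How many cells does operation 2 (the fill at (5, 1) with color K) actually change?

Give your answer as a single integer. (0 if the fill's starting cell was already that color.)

Answer: 63

Derivation:
After op 1 fill(0,4,G) [0 cells changed]:
GGGGGGGG
GGGGGGGG
GGGGGGGG
GGGGGYYG
GGGGGYYG
GGGGGGGB
GGRGGGGB
GGGGGGGB
GGGGGGGB
After op 2 fill(5,1,K) [63 cells changed]:
KKKKKKKK
KKKKKKKK
KKKKKKKK
KKKKKYYK
KKKKKYYK
KKKKKKKB
KKRKKKKB
KKKKKKKB
KKKKKKKB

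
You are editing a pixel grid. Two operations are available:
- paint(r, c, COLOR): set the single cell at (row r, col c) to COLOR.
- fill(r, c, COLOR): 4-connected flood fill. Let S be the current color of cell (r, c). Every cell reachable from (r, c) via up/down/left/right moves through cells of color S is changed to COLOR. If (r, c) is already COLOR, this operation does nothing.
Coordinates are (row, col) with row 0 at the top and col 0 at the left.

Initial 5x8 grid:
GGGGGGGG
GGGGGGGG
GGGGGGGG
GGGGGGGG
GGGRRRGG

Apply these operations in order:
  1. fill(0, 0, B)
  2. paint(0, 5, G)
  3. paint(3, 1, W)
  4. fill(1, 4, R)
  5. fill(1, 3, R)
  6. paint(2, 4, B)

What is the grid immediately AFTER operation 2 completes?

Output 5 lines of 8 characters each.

Answer: BBBBBGBB
BBBBBBBB
BBBBBBBB
BBBBBBBB
BBBRRRBB

Derivation:
After op 1 fill(0,0,B) [37 cells changed]:
BBBBBBBB
BBBBBBBB
BBBBBBBB
BBBBBBBB
BBBRRRBB
After op 2 paint(0,5,G):
BBBBBGBB
BBBBBBBB
BBBBBBBB
BBBBBBBB
BBBRRRBB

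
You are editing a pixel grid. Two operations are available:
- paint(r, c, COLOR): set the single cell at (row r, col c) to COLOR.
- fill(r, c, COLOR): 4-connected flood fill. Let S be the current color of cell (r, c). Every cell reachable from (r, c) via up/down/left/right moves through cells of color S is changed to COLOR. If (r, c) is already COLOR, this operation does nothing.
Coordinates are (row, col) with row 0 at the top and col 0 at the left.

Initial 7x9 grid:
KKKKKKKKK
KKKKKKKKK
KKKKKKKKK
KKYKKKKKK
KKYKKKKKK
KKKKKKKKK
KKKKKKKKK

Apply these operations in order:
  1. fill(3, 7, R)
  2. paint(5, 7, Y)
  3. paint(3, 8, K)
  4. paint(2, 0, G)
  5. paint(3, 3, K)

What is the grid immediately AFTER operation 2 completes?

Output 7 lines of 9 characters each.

After op 1 fill(3,7,R) [61 cells changed]:
RRRRRRRRR
RRRRRRRRR
RRRRRRRRR
RRYRRRRRR
RRYRRRRRR
RRRRRRRRR
RRRRRRRRR
After op 2 paint(5,7,Y):
RRRRRRRRR
RRRRRRRRR
RRRRRRRRR
RRYRRRRRR
RRYRRRRRR
RRRRRRRYR
RRRRRRRRR

Answer: RRRRRRRRR
RRRRRRRRR
RRRRRRRRR
RRYRRRRRR
RRYRRRRRR
RRRRRRRYR
RRRRRRRRR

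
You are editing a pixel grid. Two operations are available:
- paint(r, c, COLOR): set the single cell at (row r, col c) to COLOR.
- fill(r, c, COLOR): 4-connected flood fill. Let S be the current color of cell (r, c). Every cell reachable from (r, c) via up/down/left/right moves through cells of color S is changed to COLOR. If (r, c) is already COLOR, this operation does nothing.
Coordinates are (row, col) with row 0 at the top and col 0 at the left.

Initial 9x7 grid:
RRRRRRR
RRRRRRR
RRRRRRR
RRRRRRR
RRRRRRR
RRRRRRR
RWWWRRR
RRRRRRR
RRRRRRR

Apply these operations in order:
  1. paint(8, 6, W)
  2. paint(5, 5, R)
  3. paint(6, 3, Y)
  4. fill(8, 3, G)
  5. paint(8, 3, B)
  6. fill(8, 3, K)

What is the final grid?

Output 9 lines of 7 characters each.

After op 1 paint(8,6,W):
RRRRRRR
RRRRRRR
RRRRRRR
RRRRRRR
RRRRRRR
RRRRRRR
RWWWRRR
RRRRRRR
RRRRRRW
After op 2 paint(5,5,R):
RRRRRRR
RRRRRRR
RRRRRRR
RRRRRRR
RRRRRRR
RRRRRRR
RWWWRRR
RRRRRRR
RRRRRRW
After op 3 paint(6,3,Y):
RRRRRRR
RRRRRRR
RRRRRRR
RRRRRRR
RRRRRRR
RRRRRRR
RWWYRRR
RRRRRRR
RRRRRRW
After op 4 fill(8,3,G) [59 cells changed]:
GGGGGGG
GGGGGGG
GGGGGGG
GGGGGGG
GGGGGGG
GGGGGGG
GWWYGGG
GGGGGGG
GGGGGGW
After op 5 paint(8,3,B):
GGGGGGG
GGGGGGG
GGGGGGG
GGGGGGG
GGGGGGG
GGGGGGG
GWWYGGG
GGGGGGG
GGGBGGW
After op 6 fill(8,3,K) [1 cells changed]:
GGGGGGG
GGGGGGG
GGGGGGG
GGGGGGG
GGGGGGG
GGGGGGG
GWWYGGG
GGGGGGG
GGGKGGW

Answer: GGGGGGG
GGGGGGG
GGGGGGG
GGGGGGG
GGGGGGG
GGGGGGG
GWWYGGG
GGGGGGG
GGGKGGW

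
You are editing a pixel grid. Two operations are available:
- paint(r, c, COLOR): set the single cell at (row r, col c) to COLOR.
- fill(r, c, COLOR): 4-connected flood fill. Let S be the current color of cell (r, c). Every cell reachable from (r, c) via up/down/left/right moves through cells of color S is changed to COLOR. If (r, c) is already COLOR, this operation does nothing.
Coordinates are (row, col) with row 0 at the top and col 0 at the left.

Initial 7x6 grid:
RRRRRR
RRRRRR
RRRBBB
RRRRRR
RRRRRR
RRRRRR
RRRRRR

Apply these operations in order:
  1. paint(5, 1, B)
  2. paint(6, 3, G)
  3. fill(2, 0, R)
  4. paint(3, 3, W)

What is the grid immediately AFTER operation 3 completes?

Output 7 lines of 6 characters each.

After op 1 paint(5,1,B):
RRRRRR
RRRRRR
RRRBBB
RRRRRR
RRRRRR
RBRRRR
RRRRRR
After op 2 paint(6,3,G):
RRRRRR
RRRRRR
RRRBBB
RRRRRR
RRRRRR
RBRRRR
RRRGRR
After op 3 fill(2,0,R) [0 cells changed]:
RRRRRR
RRRRRR
RRRBBB
RRRRRR
RRRRRR
RBRRRR
RRRGRR

Answer: RRRRRR
RRRRRR
RRRBBB
RRRRRR
RRRRRR
RBRRRR
RRRGRR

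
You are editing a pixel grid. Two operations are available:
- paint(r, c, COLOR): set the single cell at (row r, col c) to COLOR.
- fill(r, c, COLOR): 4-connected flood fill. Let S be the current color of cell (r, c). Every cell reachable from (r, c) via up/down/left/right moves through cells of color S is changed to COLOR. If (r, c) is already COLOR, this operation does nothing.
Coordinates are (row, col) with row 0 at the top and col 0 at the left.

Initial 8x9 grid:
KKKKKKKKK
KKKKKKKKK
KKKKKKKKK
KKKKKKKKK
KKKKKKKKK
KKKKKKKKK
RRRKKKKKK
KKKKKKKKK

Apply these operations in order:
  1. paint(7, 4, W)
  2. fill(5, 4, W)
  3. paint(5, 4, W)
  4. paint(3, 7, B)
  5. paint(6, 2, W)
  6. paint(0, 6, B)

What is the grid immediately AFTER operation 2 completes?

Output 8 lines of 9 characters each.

Answer: WWWWWWWWW
WWWWWWWWW
WWWWWWWWW
WWWWWWWWW
WWWWWWWWW
WWWWWWWWW
RRRWWWWWW
WWWWWWWWW

Derivation:
After op 1 paint(7,4,W):
KKKKKKKKK
KKKKKKKKK
KKKKKKKKK
KKKKKKKKK
KKKKKKKKK
KKKKKKKKK
RRRKKKKKK
KKKKWKKKK
After op 2 fill(5,4,W) [68 cells changed]:
WWWWWWWWW
WWWWWWWWW
WWWWWWWWW
WWWWWWWWW
WWWWWWWWW
WWWWWWWWW
RRRWWWWWW
WWWWWWWWW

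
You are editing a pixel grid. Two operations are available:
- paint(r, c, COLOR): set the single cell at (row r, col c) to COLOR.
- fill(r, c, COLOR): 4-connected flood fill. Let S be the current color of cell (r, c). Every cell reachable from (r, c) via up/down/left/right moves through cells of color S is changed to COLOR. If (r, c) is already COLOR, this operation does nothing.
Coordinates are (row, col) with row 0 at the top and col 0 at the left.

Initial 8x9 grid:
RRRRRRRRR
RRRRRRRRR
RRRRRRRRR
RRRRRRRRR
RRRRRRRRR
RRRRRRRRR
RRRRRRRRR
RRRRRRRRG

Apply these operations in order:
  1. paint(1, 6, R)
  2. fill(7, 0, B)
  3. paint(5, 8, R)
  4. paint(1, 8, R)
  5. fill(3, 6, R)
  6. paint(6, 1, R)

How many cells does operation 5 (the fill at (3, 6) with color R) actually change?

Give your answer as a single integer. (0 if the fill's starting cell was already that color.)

Answer: 69

Derivation:
After op 1 paint(1,6,R):
RRRRRRRRR
RRRRRRRRR
RRRRRRRRR
RRRRRRRRR
RRRRRRRRR
RRRRRRRRR
RRRRRRRRR
RRRRRRRRG
After op 2 fill(7,0,B) [71 cells changed]:
BBBBBBBBB
BBBBBBBBB
BBBBBBBBB
BBBBBBBBB
BBBBBBBBB
BBBBBBBBB
BBBBBBBBB
BBBBBBBBG
After op 3 paint(5,8,R):
BBBBBBBBB
BBBBBBBBB
BBBBBBBBB
BBBBBBBBB
BBBBBBBBB
BBBBBBBBR
BBBBBBBBB
BBBBBBBBG
After op 4 paint(1,8,R):
BBBBBBBBB
BBBBBBBBR
BBBBBBBBB
BBBBBBBBB
BBBBBBBBB
BBBBBBBBR
BBBBBBBBB
BBBBBBBBG
After op 5 fill(3,6,R) [69 cells changed]:
RRRRRRRRR
RRRRRRRRR
RRRRRRRRR
RRRRRRRRR
RRRRRRRRR
RRRRRRRRR
RRRRRRRRR
RRRRRRRRG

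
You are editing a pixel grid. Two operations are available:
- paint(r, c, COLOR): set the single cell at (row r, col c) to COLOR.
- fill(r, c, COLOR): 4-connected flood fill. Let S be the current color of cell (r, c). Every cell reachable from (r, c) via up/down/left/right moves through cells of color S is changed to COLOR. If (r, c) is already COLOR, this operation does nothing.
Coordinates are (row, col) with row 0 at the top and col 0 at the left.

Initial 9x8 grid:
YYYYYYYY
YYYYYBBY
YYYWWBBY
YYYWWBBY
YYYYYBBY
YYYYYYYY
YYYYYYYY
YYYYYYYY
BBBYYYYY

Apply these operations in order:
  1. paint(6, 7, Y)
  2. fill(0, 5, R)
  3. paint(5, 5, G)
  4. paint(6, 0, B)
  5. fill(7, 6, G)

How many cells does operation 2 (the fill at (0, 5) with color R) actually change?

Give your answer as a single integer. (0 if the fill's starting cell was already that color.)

Answer: 57

Derivation:
After op 1 paint(6,7,Y):
YYYYYYYY
YYYYYBBY
YYYWWBBY
YYYWWBBY
YYYYYBBY
YYYYYYYY
YYYYYYYY
YYYYYYYY
BBBYYYYY
After op 2 fill(0,5,R) [57 cells changed]:
RRRRRRRR
RRRRRBBR
RRRWWBBR
RRRWWBBR
RRRRRBBR
RRRRRRRR
RRRRRRRR
RRRRRRRR
BBBRRRRR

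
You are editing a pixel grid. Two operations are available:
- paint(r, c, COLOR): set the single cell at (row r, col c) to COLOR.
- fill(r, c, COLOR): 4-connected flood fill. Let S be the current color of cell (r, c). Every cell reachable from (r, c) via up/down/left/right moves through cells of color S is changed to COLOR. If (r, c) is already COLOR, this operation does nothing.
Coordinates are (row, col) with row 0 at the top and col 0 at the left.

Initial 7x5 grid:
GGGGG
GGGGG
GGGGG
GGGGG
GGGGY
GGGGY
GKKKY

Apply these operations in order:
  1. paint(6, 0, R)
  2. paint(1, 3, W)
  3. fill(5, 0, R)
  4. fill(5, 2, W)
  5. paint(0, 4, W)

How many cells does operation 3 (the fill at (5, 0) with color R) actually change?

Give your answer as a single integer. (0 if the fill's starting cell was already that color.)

Answer: 27

Derivation:
After op 1 paint(6,0,R):
GGGGG
GGGGG
GGGGG
GGGGG
GGGGY
GGGGY
RKKKY
After op 2 paint(1,3,W):
GGGGG
GGGWG
GGGGG
GGGGG
GGGGY
GGGGY
RKKKY
After op 3 fill(5,0,R) [27 cells changed]:
RRRRR
RRRWR
RRRRR
RRRRR
RRRRY
RRRRY
RKKKY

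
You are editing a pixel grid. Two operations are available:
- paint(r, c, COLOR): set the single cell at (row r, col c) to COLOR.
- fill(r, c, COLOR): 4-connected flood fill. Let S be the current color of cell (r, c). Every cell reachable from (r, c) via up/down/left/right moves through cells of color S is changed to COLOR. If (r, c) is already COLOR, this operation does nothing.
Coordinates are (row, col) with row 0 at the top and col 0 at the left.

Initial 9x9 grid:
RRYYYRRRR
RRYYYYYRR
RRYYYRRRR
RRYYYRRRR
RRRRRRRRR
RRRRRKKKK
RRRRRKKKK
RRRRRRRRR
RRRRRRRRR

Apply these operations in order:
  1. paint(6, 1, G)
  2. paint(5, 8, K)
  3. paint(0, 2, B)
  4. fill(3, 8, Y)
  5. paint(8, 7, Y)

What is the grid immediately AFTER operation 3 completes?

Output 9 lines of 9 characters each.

After op 1 paint(6,1,G):
RRYYYRRRR
RRYYYYYRR
RRYYYRRRR
RRYYYRRRR
RRRRRRRRR
RRRRRKKKK
RGRRRKKKK
RRRRRRRRR
RRRRRRRRR
After op 2 paint(5,8,K):
RRYYYRRRR
RRYYYYYRR
RRYYYRRRR
RRYYYRRRR
RRRRRRRRR
RRRRRKKKK
RGRRRKKKK
RRRRRRRRR
RRRRRRRRR
After op 3 paint(0,2,B):
RRBYYRRRR
RRYYYYYRR
RRYYYRRRR
RRYYYRRRR
RRRRRRRRR
RRRRRKKKK
RGRRRKKKK
RRRRRRRRR
RRRRRRRRR

Answer: RRBYYRRRR
RRYYYYYRR
RRYYYRRRR
RRYYYRRRR
RRRRRRRRR
RRRRRKKKK
RGRRRKKKK
RRRRRRRRR
RRRRRRRRR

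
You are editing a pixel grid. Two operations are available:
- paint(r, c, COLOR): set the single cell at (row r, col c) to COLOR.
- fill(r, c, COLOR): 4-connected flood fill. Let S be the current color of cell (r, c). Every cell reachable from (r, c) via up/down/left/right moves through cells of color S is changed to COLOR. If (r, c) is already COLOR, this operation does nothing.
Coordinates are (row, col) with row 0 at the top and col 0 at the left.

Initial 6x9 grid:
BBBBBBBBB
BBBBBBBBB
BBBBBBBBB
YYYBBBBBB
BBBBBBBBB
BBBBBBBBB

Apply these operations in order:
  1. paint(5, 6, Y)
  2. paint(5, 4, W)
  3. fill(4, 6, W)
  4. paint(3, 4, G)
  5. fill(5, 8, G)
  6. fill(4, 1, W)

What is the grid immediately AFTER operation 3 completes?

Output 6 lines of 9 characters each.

Answer: WWWWWWWWW
WWWWWWWWW
WWWWWWWWW
YYYWWWWWW
WWWWWWWWW
WWWWWWYWW

Derivation:
After op 1 paint(5,6,Y):
BBBBBBBBB
BBBBBBBBB
BBBBBBBBB
YYYBBBBBB
BBBBBBBBB
BBBBBBYBB
After op 2 paint(5,4,W):
BBBBBBBBB
BBBBBBBBB
BBBBBBBBB
YYYBBBBBB
BBBBBBBBB
BBBBWBYBB
After op 3 fill(4,6,W) [49 cells changed]:
WWWWWWWWW
WWWWWWWWW
WWWWWWWWW
YYYWWWWWW
WWWWWWWWW
WWWWWWYWW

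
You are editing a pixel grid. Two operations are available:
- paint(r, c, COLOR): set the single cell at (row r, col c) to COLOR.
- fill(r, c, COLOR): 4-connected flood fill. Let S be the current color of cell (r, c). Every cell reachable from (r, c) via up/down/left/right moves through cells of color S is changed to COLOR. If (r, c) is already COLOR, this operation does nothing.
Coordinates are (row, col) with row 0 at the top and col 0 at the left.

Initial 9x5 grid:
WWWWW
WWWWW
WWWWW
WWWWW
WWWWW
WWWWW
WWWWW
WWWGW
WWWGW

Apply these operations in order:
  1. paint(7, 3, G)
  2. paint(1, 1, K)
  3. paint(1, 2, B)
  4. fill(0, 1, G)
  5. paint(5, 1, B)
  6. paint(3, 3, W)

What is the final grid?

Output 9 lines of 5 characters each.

After op 1 paint(7,3,G):
WWWWW
WWWWW
WWWWW
WWWWW
WWWWW
WWWWW
WWWWW
WWWGW
WWWGW
After op 2 paint(1,1,K):
WWWWW
WKWWW
WWWWW
WWWWW
WWWWW
WWWWW
WWWWW
WWWGW
WWWGW
After op 3 paint(1,2,B):
WWWWW
WKBWW
WWWWW
WWWWW
WWWWW
WWWWW
WWWWW
WWWGW
WWWGW
After op 4 fill(0,1,G) [41 cells changed]:
GGGGG
GKBGG
GGGGG
GGGGG
GGGGG
GGGGG
GGGGG
GGGGG
GGGGG
After op 5 paint(5,1,B):
GGGGG
GKBGG
GGGGG
GGGGG
GGGGG
GBGGG
GGGGG
GGGGG
GGGGG
After op 6 paint(3,3,W):
GGGGG
GKBGG
GGGGG
GGGWG
GGGGG
GBGGG
GGGGG
GGGGG
GGGGG

Answer: GGGGG
GKBGG
GGGGG
GGGWG
GGGGG
GBGGG
GGGGG
GGGGG
GGGGG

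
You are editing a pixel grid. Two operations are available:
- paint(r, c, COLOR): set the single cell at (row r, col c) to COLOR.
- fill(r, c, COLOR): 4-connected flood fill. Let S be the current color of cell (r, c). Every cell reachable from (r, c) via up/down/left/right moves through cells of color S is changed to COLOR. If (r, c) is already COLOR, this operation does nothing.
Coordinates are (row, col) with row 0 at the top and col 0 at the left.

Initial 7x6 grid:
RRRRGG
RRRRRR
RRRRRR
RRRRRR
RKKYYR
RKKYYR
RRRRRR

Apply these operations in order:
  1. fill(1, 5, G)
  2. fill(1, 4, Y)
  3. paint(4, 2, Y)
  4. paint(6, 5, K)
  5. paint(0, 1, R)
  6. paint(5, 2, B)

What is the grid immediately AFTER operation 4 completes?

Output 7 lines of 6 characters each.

After op 1 fill(1,5,G) [32 cells changed]:
GGGGGG
GGGGGG
GGGGGG
GGGGGG
GKKYYG
GKKYYG
GGGGGG
After op 2 fill(1,4,Y) [34 cells changed]:
YYYYYY
YYYYYY
YYYYYY
YYYYYY
YKKYYY
YKKYYY
YYYYYY
After op 3 paint(4,2,Y):
YYYYYY
YYYYYY
YYYYYY
YYYYYY
YKYYYY
YKKYYY
YYYYYY
After op 4 paint(6,5,K):
YYYYYY
YYYYYY
YYYYYY
YYYYYY
YKYYYY
YKKYYY
YYYYYK

Answer: YYYYYY
YYYYYY
YYYYYY
YYYYYY
YKYYYY
YKKYYY
YYYYYK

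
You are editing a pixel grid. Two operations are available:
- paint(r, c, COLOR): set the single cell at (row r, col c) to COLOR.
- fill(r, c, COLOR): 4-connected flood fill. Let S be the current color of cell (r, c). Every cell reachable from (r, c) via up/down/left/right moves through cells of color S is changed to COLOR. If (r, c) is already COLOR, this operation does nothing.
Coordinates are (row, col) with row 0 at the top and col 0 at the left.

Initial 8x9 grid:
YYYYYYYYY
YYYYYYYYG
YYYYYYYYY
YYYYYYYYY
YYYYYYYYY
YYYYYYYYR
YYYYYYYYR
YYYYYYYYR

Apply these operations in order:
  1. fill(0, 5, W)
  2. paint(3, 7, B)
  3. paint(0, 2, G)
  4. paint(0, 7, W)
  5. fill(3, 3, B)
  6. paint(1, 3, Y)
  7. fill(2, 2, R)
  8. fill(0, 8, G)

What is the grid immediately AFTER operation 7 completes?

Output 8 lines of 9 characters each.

After op 1 fill(0,5,W) [68 cells changed]:
WWWWWWWWW
WWWWWWWWG
WWWWWWWWW
WWWWWWWWW
WWWWWWWWW
WWWWWWWWR
WWWWWWWWR
WWWWWWWWR
After op 2 paint(3,7,B):
WWWWWWWWW
WWWWWWWWG
WWWWWWWWW
WWWWWWWBW
WWWWWWWWW
WWWWWWWWR
WWWWWWWWR
WWWWWWWWR
After op 3 paint(0,2,G):
WWGWWWWWW
WWWWWWWWG
WWWWWWWWW
WWWWWWWBW
WWWWWWWWW
WWWWWWWWR
WWWWWWWWR
WWWWWWWWR
After op 4 paint(0,7,W):
WWGWWWWWW
WWWWWWWWG
WWWWWWWWW
WWWWWWWBW
WWWWWWWWW
WWWWWWWWR
WWWWWWWWR
WWWWWWWWR
After op 5 fill(3,3,B) [66 cells changed]:
BBGBBBBBB
BBBBBBBBG
BBBBBBBBB
BBBBBBBBB
BBBBBBBBB
BBBBBBBBR
BBBBBBBBR
BBBBBBBBR
After op 6 paint(1,3,Y):
BBGBBBBBB
BBBYBBBBG
BBBBBBBBB
BBBBBBBBB
BBBBBBBBB
BBBBBBBBR
BBBBBBBBR
BBBBBBBBR
After op 7 fill(2,2,R) [66 cells changed]:
RRGRRRRRR
RRRYRRRRG
RRRRRRRRR
RRRRRRRRR
RRRRRRRRR
RRRRRRRRR
RRRRRRRRR
RRRRRRRRR

Answer: RRGRRRRRR
RRRYRRRRG
RRRRRRRRR
RRRRRRRRR
RRRRRRRRR
RRRRRRRRR
RRRRRRRRR
RRRRRRRRR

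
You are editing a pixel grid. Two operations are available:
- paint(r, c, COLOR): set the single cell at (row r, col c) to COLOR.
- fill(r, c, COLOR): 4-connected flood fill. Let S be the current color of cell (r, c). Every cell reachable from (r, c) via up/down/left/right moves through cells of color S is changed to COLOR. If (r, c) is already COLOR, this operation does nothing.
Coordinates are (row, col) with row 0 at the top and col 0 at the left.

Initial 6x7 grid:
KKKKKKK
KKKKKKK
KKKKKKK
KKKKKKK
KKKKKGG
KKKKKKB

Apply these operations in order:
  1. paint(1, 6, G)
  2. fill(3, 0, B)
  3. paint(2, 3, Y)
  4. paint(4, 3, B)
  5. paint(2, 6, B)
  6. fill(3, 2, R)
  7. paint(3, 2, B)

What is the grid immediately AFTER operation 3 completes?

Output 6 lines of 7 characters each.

After op 1 paint(1,6,G):
KKKKKKK
KKKKKKG
KKKKKKK
KKKKKKK
KKKKKGG
KKKKKKB
After op 2 fill(3,0,B) [38 cells changed]:
BBBBBBB
BBBBBBG
BBBBBBB
BBBBBBB
BBBBBGG
BBBBBBB
After op 3 paint(2,3,Y):
BBBBBBB
BBBBBBG
BBBYBBB
BBBBBBB
BBBBBGG
BBBBBBB

Answer: BBBBBBB
BBBBBBG
BBBYBBB
BBBBBBB
BBBBBGG
BBBBBBB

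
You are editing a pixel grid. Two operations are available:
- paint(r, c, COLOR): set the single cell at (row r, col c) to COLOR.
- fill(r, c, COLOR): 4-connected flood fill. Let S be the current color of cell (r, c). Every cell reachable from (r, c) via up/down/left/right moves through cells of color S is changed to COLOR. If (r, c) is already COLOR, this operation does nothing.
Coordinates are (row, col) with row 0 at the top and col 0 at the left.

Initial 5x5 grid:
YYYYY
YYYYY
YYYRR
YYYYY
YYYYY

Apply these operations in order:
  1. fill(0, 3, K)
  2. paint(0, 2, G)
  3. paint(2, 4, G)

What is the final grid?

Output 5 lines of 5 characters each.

Answer: KKGKK
KKKKK
KKKRG
KKKKK
KKKKK

Derivation:
After op 1 fill(0,3,K) [23 cells changed]:
KKKKK
KKKKK
KKKRR
KKKKK
KKKKK
After op 2 paint(0,2,G):
KKGKK
KKKKK
KKKRR
KKKKK
KKKKK
After op 3 paint(2,4,G):
KKGKK
KKKKK
KKKRG
KKKKK
KKKKK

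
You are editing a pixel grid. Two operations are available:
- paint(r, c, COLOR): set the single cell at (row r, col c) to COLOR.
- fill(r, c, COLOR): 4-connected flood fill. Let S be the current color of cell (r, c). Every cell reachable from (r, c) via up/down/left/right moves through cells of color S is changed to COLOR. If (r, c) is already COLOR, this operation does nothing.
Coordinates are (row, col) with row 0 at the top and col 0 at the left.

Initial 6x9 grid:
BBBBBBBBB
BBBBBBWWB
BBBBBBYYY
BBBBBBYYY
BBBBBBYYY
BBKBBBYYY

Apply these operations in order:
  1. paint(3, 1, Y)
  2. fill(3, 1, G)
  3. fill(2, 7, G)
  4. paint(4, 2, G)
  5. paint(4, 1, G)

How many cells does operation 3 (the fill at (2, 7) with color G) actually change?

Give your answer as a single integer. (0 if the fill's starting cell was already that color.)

Answer: 12

Derivation:
After op 1 paint(3,1,Y):
BBBBBBBBB
BBBBBBWWB
BBBBBBYYY
BYBBBBYYY
BBBBBBYYY
BBKBBBYYY
After op 2 fill(3,1,G) [1 cells changed]:
BBBBBBBBB
BBBBBBWWB
BBBBBBYYY
BGBBBBYYY
BBBBBBYYY
BBKBBBYYY
After op 3 fill(2,7,G) [12 cells changed]:
BBBBBBBBB
BBBBBBWWB
BBBBBBGGG
BGBBBBGGG
BBBBBBGGG
BBKBBBGGG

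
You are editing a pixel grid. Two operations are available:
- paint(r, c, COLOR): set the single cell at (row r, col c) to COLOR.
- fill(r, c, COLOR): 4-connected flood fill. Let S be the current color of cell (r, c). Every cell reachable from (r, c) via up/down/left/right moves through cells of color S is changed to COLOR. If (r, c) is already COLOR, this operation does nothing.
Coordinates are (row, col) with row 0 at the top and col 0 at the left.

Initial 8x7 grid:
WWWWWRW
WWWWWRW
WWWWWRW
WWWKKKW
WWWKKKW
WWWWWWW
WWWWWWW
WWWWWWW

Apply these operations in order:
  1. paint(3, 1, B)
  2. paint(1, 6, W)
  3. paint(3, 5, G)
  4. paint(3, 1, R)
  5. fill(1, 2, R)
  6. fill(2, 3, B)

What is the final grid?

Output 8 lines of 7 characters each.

Answer: BBBBBBB
BBBBBBB
BBBBBBB
BBBKKGB
BBBKKKB
BBBBBBB
BBBBBBB
BBBBBBB

Derivation:
After op 1 paint(3,1,B):
WWWWWRW
WWWWWRW
WWWWWRW
WBWKKKW
WWWKKKW
WWWWWWW
WWWWWWW
WWWWWWW
After op 2 paint(1,6,W):
WWWWWRW
WWWWWRW
WWWWWRW
WBWKKKW
WWWKKKW
WWWWWWW
WWWWWWW
WWWWWWW
After op 3 paint(3,5,G):
WWWWWRW
WWWWWRW
WWWWWRW
WBWKKGW
WWWKKKW
WWWWWWW
WWWWWWW
WWWWWWW
After op 4 paint(3,1,R):
WWWWWRW
WWWWWRW
WWWWWRW
WRWKKGW
WWWKKKW
WWWWWWW
WWWWWWW
WWWWWWW
After op 5 fill(1,2,R) [46 cells changed]:
RRRRRRR
RRRRRRR
RRRRRRR
RRRKKGR
RRRKKKR
RRRRRRR
RRRRRRR
RRRRRRR
After op 6 fill(2,3,B) [50 cells changed]:
BBBBBBB
BBBBBBB
BBBBBBB
BBBKKGB
BBBKKKB
BBBBBBB
BBBBBBB
BBBBBBB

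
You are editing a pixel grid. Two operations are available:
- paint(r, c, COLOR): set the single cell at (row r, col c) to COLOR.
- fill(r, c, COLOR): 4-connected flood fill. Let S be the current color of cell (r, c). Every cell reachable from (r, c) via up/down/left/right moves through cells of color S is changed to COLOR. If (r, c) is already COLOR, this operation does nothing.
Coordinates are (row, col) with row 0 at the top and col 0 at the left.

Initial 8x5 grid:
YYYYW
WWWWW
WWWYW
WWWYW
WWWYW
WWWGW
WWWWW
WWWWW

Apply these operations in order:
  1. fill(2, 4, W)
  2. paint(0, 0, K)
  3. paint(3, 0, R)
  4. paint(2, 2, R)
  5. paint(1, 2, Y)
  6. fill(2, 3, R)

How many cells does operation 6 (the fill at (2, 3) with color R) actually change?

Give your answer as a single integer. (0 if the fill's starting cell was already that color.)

Answer: 3

Derivation:
After op 1 fill(2,4,W) [0 cells changed]:
YYYYW
WWWWW
WWWYW
WWWYW
WWWYW
WWWGW
WWWWW
WWWWW
After op 2 paint(0,0,K):
KYYYW
WWWWW
WWWYW
WWWYW
WWWYW
WWWGW
WWWWW
WWWWW
After op 3 paint(3,0,R):
KYYYW
WWWWW
WWWYW
RWWYW
WWWYW
WWWGW
WWWWW
WWWWW
After op 4 paint(2,2,R):
KYYYW
WWWWW
WWRYW
RWWYW
WWWYW
WWWGW
WWWWW
WWWWW
After op 5 paint(1,2,Y):
KYYYW
WWYWW
WWRYW
RWWYW
WWWYW
WWWGW
WWWWW
WWWWW
After op 6 fill(2,3,R) [3 cells changed]:
KYYYW
WWYWW
WWRRW
RWWRW
WWWRW
WWWGW
WWWWW
WWWWW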